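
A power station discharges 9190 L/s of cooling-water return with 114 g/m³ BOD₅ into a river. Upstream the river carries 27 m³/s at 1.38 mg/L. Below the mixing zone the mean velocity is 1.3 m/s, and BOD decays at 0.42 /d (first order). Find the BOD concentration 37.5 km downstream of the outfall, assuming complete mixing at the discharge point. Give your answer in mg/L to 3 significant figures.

9190 L/s = 9.19 m³/s.
After complete mixing, C₀ = (9.19·114 + 27·1.38) / 36.19 = 29.98 mg/L.
Travel time t = 3.75e+04 m / 1.3 m/s = 2.885e+04 s = 0.3339 d.
C = 29.98·exp(−0.42·0.3339) = 29.98·0.8692 = 26.06 mg/L.

26.1 mg/L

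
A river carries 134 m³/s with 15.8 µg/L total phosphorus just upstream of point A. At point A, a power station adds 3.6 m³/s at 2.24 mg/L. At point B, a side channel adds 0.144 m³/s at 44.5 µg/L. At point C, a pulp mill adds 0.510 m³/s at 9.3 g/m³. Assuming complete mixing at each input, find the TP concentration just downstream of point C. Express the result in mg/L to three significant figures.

15.8 µg/L = 0.0158 mg/L.
After input A: C = (134·0.0158 + 3.6·2.24) / 137.6 = 0.07399 mg/L.
44.5 µg/L = 0.0445 mg/L.
After input B: C = (137.6·0.07399 + 0.144·0.0445) / 137.7 = 0.07396 mg/L.
After input C: C = (137.7·0.07396 + 0.51·9.3) / 138.3 = 0.108 mg/L.

0.108 mg/L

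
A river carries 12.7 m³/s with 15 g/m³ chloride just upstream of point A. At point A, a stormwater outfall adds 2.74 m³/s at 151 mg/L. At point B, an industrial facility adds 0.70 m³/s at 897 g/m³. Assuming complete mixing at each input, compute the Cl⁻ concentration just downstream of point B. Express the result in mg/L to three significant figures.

76.3 mg/L

After input A: C = (12.7·15 + 2.74·151) / 15.44 = 39.13 mg/L.
After input B: C = (15.44·39.13 + 0.7·897) / 16.14 = 76.34 mg/L.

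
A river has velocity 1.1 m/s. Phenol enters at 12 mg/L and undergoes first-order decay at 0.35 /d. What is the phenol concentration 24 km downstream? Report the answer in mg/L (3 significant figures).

Travel time t = 24 km / 1.1 m/s = 2.4e+04/1.1 = 2.182e+04 s = 0.2525 d.
First-order decay: C = 12·exp(−0.35·0.2525) = 12·0.9154 = 10.98 mg/L.

11.0 mg/L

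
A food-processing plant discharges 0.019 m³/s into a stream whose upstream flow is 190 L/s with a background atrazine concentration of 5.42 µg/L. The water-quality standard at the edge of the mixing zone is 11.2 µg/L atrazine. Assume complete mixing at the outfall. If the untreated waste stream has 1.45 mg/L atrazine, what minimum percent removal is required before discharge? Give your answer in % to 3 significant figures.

190 L/s = 0.19 m³/s.
5.42 µg/L = 0.00542 mg/L.
11.2 µg/L = 0.0112 mg/L.
Mass balance: 0.0112·0.209 = 0.019·Cₑ + 0.19·0.00542.
Cₑ = (0.002341 − 0.00103) / 0.019 = 0.069 mg/L.
Required removal = 1 − 0.069/1.45 = 95.24 %.

95.2 %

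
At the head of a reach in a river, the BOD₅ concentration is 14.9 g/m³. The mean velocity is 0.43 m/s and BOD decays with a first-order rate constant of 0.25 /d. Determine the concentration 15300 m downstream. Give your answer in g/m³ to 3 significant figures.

Travel time t = 15300 m / 0.43 m/s = 1.53e+04/0.43 = 3.558e+04 s = 0.4118 d.
First-order decay: C = 14.9·exp(−0.25·0.4118) = 14.9·0.9022 = 13.44 g/m³.

13.4 g/m³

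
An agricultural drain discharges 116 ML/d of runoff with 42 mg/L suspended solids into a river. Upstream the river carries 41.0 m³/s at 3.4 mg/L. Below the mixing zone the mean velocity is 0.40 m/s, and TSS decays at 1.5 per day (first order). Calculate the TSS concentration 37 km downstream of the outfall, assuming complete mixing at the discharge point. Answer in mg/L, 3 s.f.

116 ML/d = 1.343 m³/s.
After complete mixing, C₀ = (1.343·42 + 41·3.4) / 42.34 = 4.624 mg/L.
Travel time t = 3.7e+04 m / 0.40 m/s = 9.25e+04 s = 1.071 d.
C = 4.624·exp(−1.5·1.071) = 4.624·0.2007 = 0.9281 mg/L.

0.928 mg/L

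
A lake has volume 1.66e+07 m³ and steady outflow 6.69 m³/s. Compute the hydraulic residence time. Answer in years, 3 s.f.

0.0786 yr

Q = 6.69 m³/s × 3.156e+07 s/yr = 2.111e+08 m³/yr.
Hydraulic residence time τ = V/Q = 1.66e+07/2.111e+08 = 0.07863 yr.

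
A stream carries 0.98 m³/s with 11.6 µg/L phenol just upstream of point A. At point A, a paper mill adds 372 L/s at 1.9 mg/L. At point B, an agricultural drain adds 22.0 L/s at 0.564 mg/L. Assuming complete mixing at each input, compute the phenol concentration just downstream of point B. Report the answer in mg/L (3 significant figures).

0.532 mg/L

11.6 µg/L = 0.0116 mg/L.
372 L/s = 0.372 m³/s.
After input A: C = (0.98·0.0116 + 0.372·1.9) / 1.352 = 0.5312 mg/L.
22.0 L/s = 0.022 m³/s.
After input B: C = (1.352·0.5312 + 0.022·0.564) / 1.374 = 0.5317 mg/L.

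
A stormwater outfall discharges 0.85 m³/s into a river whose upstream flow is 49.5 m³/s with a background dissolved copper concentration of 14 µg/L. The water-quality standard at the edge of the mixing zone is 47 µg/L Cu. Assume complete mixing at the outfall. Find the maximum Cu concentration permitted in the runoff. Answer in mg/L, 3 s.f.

14 µg/L = 0.014 mg/L.
47 µg/L = 0.047 mg/L.
Mass balance: 0.047·50.35 = 0.85·Cₑ + 49.5·0.014.
Cₑ = (2.366 − 0.693) / 0.85 = 1.969 mg/L.

1.97 mg/L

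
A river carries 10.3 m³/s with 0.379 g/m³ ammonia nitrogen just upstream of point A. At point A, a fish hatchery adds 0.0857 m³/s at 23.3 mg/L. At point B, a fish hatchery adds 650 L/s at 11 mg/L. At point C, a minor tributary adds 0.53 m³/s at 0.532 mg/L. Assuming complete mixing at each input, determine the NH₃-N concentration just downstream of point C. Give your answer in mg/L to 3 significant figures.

After input A: C = (10.3·0.379 + 0.0857·23.3) / 10.39 = 0.5681 mg/L.
650 L/s = 0.65 m³/s.
After input B: C = (10.39·0.5681 + 0.65·11) / 11.04 = 1.183 mg/L.
After input C: C = (11.04·1.183 + 0.53·0.532) / 11.57 = 1.153 mg/L.

1.15 mg/L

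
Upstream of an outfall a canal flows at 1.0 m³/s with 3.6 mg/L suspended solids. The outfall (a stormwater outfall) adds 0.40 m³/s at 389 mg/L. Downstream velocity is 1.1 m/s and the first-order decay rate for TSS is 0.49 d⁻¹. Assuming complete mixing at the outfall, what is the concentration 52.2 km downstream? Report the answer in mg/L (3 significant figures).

86.9 mg/L

After complete mixing, C₀ = (0.4·389 + 1·3.6) / 1.4 = 113.7 mg/L.
Travel time t = 5.22e+04 m / 1.1 m/s = 4.745e+04 s = 0.5492 d.
C = 113.7·exp(−0.49·0.5492) = 113.7·0.764 = 86.88 mg/L.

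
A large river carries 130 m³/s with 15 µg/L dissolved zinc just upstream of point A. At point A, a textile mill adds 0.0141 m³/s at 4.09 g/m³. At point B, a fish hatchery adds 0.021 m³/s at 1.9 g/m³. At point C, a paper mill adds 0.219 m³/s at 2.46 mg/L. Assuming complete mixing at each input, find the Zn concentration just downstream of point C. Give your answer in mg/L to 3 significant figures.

15 µg/L = 0.015 mg/L.
After input A: C = (130·0.015 + 0.0141·4.09) / 130 = 0.01544 mg/L.
After input B: C = (130·0.01544 + 0.021·1.9) / 130 = 0.01575 mg/L.
After input C: C = (130·0.01575 + 0.219·2.46) / 130.3 = 0.01986 mg/L.

0.0199 mg/L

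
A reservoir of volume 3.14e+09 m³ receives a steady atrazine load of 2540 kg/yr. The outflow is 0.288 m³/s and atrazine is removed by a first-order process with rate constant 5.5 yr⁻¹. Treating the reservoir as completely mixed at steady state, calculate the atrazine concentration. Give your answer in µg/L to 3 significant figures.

Outflow Q = 0.288 m³/s × 3.156e+07 s/yr = 9.089e+06 m³/yr.
Steady-state CSTR mass balance: W = Q·C + k·V·C, so C = W/(Q + kV).
Q + kV = 9.089e+06 + 5.5·3.14e+09 = 1.728e+10 m³/yr.
C = 2540/1.728e+10 = 1.47e-07 kg/m³ = 0.000147 mg/L = 0.147 µg/L.

0.147 µg/L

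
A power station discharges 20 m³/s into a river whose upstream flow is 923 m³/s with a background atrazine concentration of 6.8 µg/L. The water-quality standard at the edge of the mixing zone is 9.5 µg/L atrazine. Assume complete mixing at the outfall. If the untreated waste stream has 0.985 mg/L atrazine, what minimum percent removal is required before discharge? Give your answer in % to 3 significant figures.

86.4 %

6.8 µg/L = 0.0068 mg/L.
9.5 µg/L = 0.0095 mg/L.
Mass balance: 0.0095·943 = 20·Cₑ + 923·0.0068.
Cₑ = (8.958 − 6.276) / 20 = 0.1341 mg/L.
Required removal = 1 − 0.1341/0.985 = 86.39 %.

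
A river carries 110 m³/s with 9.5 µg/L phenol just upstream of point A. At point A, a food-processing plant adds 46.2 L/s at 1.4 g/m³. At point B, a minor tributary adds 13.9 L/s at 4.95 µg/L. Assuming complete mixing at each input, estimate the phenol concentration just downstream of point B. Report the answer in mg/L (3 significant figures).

9.5 µg/L = 0.0095 mg/L.
46.2 L/s = 0.0462 m³/s.
After input A: C = (110·0.0095 + 0.0462·1.4) / 110 = 0.01008 mg/L.
13.9 L/s = 0.0139 m³/s.
4.95 µg/L = 0.00495 mg/L.
After input B: C = (110·0.01008 + 0.0139·0.00495) / 110.1 = 0.01008 mg/L.

0.0101 mg/L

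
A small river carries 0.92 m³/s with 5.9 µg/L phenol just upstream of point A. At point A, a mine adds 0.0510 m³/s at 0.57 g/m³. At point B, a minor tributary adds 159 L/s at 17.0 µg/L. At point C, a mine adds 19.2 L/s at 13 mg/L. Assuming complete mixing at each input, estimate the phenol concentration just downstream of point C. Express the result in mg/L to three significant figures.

0.250 mg/L

5.9 µg/L = 0.0059 mg/L.
After input A: C = (0.92·0.0059 + 0.051·0.57) / 0.971 = 0.03553 mg/L.
159 L/s = 0.159 m³/s.
17.0 µg/L = 0.017 mg/L.
After input B: C = (0.971·0.03553 + 0.159·0.017) / 1.13 = 0.03292 mg/L.
19.2 L/s = 0.0192 m³/s.
After input C: C = (1.13·0.03292 + 0.0192·13) / 1.149 = 0.2496 mg/L.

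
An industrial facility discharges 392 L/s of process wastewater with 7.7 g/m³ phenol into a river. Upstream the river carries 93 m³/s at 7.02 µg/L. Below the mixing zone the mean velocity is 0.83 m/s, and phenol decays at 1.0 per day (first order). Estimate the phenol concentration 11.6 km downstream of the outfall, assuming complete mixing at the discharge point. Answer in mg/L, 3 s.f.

0.0334 mg/L

392 L/s = 0.392 m³/s.
7.02 µg/L = 0.00702 mg/L.
After complete mixing, C₀ = (0.392·7.7 + 93·0.00702) / 93.39 = 0.03931 mg/L.
Travel time t = 1.16e+04 m / 0.83 m/s = 1.398e+04 s = 0.1618 d.
C = 0.03931·exp(−1.0·0.1618) = 0.03931·0.8506 = 0.03344 mg/L.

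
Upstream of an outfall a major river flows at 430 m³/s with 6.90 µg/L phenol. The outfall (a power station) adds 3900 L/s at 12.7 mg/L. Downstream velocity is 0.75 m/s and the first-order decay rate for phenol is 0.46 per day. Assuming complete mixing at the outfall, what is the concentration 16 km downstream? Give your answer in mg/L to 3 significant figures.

0.108 mg/L

3900 L/s = 3.9 m³/s.
6.90 µg/L = 0.0069 mg/L.
After complete mixing, C₀ = (3.9·12.7 + 430·0.0069) / 433.9 = 0.121 mg/L.
Travel time t = 1.6e+04 m / 0.75 m/s = 2.133e+04 s = 0.2469 d.
C = 0.121·exp(−0.46·0.2469) = 0.121·0.8926 = 0.108 mg/L.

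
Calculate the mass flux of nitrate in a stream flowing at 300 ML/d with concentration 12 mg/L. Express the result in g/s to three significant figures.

41.7 g/s

300 ML/d = 3.472 m³/s.
Mass flux = Q·C = 3.472 m³/s × 12 g/m³ = 41.67 g/s.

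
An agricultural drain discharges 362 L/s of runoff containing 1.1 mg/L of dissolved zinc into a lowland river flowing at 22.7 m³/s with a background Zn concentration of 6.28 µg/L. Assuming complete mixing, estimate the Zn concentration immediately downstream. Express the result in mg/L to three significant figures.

0.0234 mg/L

362 L/s = 0.362 m³/s.
6.28 µg/L = 0.00628 mg/L.
Flow-weighted mixing gives C = (0.362·1.1 + 22.7·0.00628) / (0.362 + 22.7) = 0.5408/23.06 = 0.02345 mg/L.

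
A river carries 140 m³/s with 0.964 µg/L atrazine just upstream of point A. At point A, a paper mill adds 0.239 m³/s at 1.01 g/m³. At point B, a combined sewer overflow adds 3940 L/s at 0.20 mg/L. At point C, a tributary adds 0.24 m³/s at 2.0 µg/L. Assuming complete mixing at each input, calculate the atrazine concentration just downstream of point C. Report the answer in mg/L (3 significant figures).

0.00807 mg/L

0.964 µg/L = 0.000964 mg/L.
After input A: C = (140·0.000964 + 0.239·1.01) / 140.2 = 0.002684 mg/L.
3940 L/s = 3.94 m³/s.
After input B: C = (140.2·0.002684 + 3.94·0.2) / 144.2 = 0.008076 mg/L.
2.0 µg/L = 0.002 mg/L.
After input C: C = (144.2·0.008076 + 0.24·0.002) / 144.4 = 0.008066 mg/L.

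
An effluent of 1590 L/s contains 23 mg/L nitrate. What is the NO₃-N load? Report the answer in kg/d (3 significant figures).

1590 L/s = 1.59 m³/s.
Mass flux = Q·C = 1.59 m³/s × 23 g/m³ = 36.57 g/s.
= 36.57 g/s × 86.4 = 3160 kg/d.

3160 kg/d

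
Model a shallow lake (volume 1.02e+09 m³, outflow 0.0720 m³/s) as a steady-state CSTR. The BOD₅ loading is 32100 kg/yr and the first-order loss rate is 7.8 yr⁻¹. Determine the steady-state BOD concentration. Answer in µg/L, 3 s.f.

Outflow Q = 0.0720 m³/s × 3.156e+07 s/yr = 2.272e+06 m³/yr.
Steady-state CSTR mass balance: W = Q·C + k·V·C, so C = W/(Q + kV).
Q + kV = 2.272e+06 + 7.8·1.02e+09 = 7.958e+09 m³/yr.
C = 32100/7.958e+09 = 4.034e-06 kg/m³ = 0.004034 mg/L = 4.034 µg/L.

4.03 µg/L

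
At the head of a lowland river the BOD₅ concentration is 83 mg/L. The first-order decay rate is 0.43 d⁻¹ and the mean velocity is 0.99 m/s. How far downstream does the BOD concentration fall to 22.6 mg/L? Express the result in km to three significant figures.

From C = C₀·e^(−kt), t = ln(C₀/C)/k = ln(83/22.6)/0.43 = 1.301/0.43 = 3.025 d.
Distance = v·t = 0.99 m/s × 2.614e+05 s = 2.588e+05 m = 258.8 km.

259 km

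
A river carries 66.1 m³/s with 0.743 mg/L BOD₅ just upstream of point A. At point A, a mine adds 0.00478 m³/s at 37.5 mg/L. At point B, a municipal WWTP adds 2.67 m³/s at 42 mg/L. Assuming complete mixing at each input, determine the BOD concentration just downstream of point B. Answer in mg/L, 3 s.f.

2.35 mg/L

After input A: C = (66.1·0.743 + 0.00478·37.5) / 66.1 = 0.7457 mg/L.
After input B: C = (66.1·0.7457 + 2.67·42) / 68.77 = 2.347 mg/L.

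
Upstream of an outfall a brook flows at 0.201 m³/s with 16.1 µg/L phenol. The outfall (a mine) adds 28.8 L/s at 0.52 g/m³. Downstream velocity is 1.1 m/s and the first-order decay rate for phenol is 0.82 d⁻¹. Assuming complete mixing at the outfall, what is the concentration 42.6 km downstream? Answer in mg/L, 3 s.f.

0.0549 mg/L

28.8 L/s = 0.0288 m³/s.
16.1 µg/L = 0.0161 mg/L.
After complete mixing, C₀ = (0.0288·0.52 + 0.201·0.0161) / 0.2298 = 0.07925 mg/L.
Travel time t = 4.26e+04 m / 1.1 m/s = 3.873e+04 s = 0.4482 d.
C = 0.07925·exp(−0.82·0.4482) = 0.07925·0.6924 = 0.05488 mg/L.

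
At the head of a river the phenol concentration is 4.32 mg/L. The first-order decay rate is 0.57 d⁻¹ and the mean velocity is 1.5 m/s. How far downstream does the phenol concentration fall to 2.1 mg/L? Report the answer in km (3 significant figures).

164 km

From C = C₀·e^(−kt), t = ln(C₀/C)/k = ln(4.32/2.1)/0.57 = 0.7213/0.57 = 1.265 d.
Distance = v·t = 1.5 m/s × 1.093e+05 s = 1.64e+05 m = 164 km.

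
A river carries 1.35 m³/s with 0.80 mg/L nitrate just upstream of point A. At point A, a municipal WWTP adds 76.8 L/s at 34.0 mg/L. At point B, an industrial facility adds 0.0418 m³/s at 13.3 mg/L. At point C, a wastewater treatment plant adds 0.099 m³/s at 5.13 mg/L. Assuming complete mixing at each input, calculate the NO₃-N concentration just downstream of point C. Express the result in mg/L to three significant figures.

3.03 mg/L

76.8 L/s = 0.0768 m³/s.
After input A: C = (1.35·0.8 + 0.0768·34) / 1.427 = 2.587 mg/L.
After input B: C = (1.427·2.587 + 0.0418·13.3) / 1.469 = 2.892 mg/L.
After input C: C = (1.469·2.892 + 0.099·5.13) / 1.568 = 3.033 mg/L.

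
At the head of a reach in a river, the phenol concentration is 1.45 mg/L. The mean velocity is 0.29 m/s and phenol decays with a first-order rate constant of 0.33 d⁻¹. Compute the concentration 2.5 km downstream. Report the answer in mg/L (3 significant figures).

1.40 mg/L

Travel time t = 2.5 km / 0.29 m/s = 2500/0.29 = 8621 s = 0.09978 d.
First-order decay: C = 1.45·exp(−0.33·0.09978) = 1.45·0.9676 = 1.403 mg/L.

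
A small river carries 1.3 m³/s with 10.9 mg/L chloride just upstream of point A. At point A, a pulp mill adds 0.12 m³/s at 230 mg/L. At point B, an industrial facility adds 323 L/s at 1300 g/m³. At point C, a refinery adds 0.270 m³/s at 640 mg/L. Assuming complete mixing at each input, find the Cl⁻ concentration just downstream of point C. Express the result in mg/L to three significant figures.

315 mg/L

After input A: C = (1.3·10.9 + 0.12·230) / 1.42 = 29.42 mg/L.
323 L/s = 0.323 m³/s.
After input B: C = (1.42·29.42 + 0.323·1300) / 1.743 = 264.9 mg/L.
After input C: C = (1.743·264.9 + 0.27·640) / 2.013 = 315.2 mg/L.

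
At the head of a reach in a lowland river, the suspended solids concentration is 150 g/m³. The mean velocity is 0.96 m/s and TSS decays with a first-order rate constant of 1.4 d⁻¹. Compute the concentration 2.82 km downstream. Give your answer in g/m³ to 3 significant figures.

Travel time t = 2.82 km / 0.96 m/s = 2820/0.96 = 2938 s = 0.034 d.
First-order decay: C = 150·exp(−1.4·0.034) = 150·0.9535 = 143 g/m³.

143 g/m³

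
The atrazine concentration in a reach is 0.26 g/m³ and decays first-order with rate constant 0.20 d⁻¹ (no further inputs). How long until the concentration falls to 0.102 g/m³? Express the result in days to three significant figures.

t = ln(C₀/C)/k = ln(0.26/0.102)/0.20 = 0.9357/0.20 = 4.679 d.

4.68 d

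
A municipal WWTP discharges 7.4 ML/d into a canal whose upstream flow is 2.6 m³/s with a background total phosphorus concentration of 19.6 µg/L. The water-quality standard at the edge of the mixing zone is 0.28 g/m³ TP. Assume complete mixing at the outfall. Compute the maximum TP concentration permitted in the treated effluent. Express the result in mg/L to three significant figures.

7.4 ML/d = 0.08565 m³/s.
19.6 µg/L = 0.0196 mg/L.
Mass balance: 0.28·2.686 = 0.08565·Cₑ + 2.6·0.0196.
Cₑ = (0.752 − 0.05096) / 0.08565 = 8.185 mg/L.

8.18 mg/L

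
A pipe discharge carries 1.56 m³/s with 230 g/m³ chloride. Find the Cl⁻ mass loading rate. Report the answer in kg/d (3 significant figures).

31000 kg/d

Mass flux = Q·C = 1.56 m³/s × 230 g/m³ = 358.8 g/s.
= 358.8 g/s × 86.4 = 3.1e+04 kg/d.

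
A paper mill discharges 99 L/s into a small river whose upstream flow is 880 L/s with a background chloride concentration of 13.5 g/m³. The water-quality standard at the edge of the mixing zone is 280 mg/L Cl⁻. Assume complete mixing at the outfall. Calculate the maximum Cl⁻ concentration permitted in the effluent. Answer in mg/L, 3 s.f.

99 L/s = 0.099 m³/s.
880 L/s = 0.88 m³/s.
Mass balance: 280·0.979 = 0.099·Cₑ + 0.88·13.5.
Cₑ = (274.1 − 11.88) / 0.099 = 2649 mg/L.

2650 mg/L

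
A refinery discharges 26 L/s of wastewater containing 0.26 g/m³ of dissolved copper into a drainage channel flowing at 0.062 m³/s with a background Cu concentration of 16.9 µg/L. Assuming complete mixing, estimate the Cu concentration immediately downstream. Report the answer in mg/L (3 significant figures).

0.0887 mg/L

26 L/s = 0.026 m³/s.
16.9 µg/L = 0.0169 mg/L.
Conservation of mass across the mixing zone: C = (0.026·0.26 + 0.062·0.0169) / (0.026 + 0.062) = 0.007808/0.088 = 0.08873 mg/L.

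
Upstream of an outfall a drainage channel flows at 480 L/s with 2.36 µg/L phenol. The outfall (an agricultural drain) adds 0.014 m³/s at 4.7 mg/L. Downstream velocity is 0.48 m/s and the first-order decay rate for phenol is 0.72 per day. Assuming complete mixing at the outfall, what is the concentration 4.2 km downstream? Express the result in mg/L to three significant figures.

0.126 mg/L

480 L/s = 0.48 m³/s.
2.36 µg/L = 0.00236 mg/L.
After complete mixing, C₀ = (0.014·4.7 + 0.48·0.00236) / 0.494 = 0.1355 mg/L.
Travel time t = 4200 m / 0.48 m/s = 8750 s = 0.1013 d.
C = 0.1355·exp(−0.72·0.1013) = 0.1355·0.9297 = 0.126 mg/L.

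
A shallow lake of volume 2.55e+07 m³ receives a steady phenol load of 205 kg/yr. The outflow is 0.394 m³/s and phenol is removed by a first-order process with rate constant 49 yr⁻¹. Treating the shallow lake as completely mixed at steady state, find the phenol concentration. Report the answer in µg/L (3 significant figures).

Outflow Q = 0.394 m³/s × 3.156e+07 s/yr = 1.243e+07 m³/yr.
Steady-state CSTR mass balance: W = Q·C + k·V·C, so C = W/(Q + kV).
Q + kV = 1.243e+07 + 49·2.55e+07 = 1.262e+09 m³/yr.
C = 205/1.262e+09 = 1.624e-07 kg/m³ = 0.0001624 mg/L = 0.1624 µg/L.

0.162 µg/L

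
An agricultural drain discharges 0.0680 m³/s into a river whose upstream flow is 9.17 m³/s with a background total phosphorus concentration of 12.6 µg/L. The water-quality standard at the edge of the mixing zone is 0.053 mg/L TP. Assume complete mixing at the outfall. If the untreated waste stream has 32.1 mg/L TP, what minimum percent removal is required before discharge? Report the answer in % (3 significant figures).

82.9 %

12.6 µg/L = 0.0126 mg/L.
Mass balance: 0.053·9.238 = 0.068·Cₑ + 9.17·0.0126.
Cₑ = (0.4896 − 0.1155) / 0.068 = 5.501 mg/L.
Required removal = 1 − 5.501/32.1 = 82.86 %.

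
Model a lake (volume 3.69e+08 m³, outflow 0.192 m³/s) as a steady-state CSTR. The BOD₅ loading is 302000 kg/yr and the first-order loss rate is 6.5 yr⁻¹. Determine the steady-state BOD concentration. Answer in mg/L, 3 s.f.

Outflow Q = 0.192 m³/s × 3.156e+07 s/yr = 6.059e+06 m³/yr.
Steady-state CSTR mass balance: W = Q·C + k·V·C, so C = W/(Q + kV).
Q + kV = 6.059e+06 + 6.5·3.69e+08 = 2.405e+09 m³/yr.
C = 302000/2.405e+09 = 0.0001256 kg/m³ = 0.1256 mg/L.

0.126 mg/L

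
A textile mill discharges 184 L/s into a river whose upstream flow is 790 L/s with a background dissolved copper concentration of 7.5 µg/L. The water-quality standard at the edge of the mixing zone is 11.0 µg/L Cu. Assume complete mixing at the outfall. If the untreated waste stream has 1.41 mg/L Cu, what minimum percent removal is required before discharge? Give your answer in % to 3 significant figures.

184 L/s = 0.184 m³/s.
790 L/s = 0.79 m³/s.
7.5 µg/L = 0.0075 mg/L.
11.0 µg/L = 0.011 mg/L.
Mass balance: 0.011·0.974 = 0.184·Cₑ + 0.79·0.0075.
Cₑ = (0.01071 − 0.005925) / 0.184 = 0.02603 mg/L.
Required removal = 1 − 0.02603/1.41 = 98.15 %.

98.2 %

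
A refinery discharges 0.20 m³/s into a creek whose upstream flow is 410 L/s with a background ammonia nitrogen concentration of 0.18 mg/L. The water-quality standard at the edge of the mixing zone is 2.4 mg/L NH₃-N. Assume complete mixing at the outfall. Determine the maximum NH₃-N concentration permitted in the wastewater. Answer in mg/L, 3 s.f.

410 L/s = 0.41 m³/s.
Mass balance: 2.4·0.61 = 0.2·Cₑ + 0.41·0.18.
Cₑ = (1.464 − 0.0738) / 0.2 = 6.951 mg/L.

6.95 mg/L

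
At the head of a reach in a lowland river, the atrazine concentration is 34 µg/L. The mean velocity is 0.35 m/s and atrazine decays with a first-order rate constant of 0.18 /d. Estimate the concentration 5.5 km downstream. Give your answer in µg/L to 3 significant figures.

32.9 µg/L

Travel time t = 5.5 km / 0.35 m/s = 5500/0.35 = 1.571e+04 s = 0.1819 d.
First-order decay: C = 34·exp(−0.18·0.1819) = 34·0.9678 = 32.9 µg/L.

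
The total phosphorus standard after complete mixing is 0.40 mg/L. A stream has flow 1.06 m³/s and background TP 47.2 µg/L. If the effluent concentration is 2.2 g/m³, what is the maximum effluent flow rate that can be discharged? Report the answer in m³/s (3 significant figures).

47.2 µg/L = 0.0472 mg/L.
Mass balance at complete mixing: C_std·(Q_w + Q_r) = Q_w·C_e + Q_r·C_b.
Rearranging, Q_w = Q_r·(C_std − C_b)/(C_e − C_std) = 1.06·(0.4 − 0.0472) / (2.2 − 0.4) = 0.2078 m³/s.

0.208 m³/s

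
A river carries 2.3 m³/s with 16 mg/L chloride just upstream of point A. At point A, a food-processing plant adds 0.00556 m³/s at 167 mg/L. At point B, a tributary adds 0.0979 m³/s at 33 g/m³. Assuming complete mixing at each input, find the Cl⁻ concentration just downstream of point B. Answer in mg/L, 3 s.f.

17.0 mg/L

After input A: C = (2.3·16 + 0.00556·167) / 2.306 = 16.36 mg/L.
After input B: C = (2.306·16.36 + 0.0979·33) / 2.403 = 17.04 mg/L.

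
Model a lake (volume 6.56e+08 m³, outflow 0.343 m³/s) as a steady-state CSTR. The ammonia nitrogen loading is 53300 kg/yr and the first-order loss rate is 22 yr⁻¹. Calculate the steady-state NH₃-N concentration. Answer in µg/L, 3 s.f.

Outflow Q = 0.343 m³/s × 3.156e+07 s/yr = 1.082e+07 m³/yr.
Steady-state CSTR mass balance: W = Q·C + k·V·C, so C = W/(Q + kV).
Q + kV = 1.082e+07 + 22·6.56e+08 = 1.444e+10 m³/yr.
C = 53300/1.444e+10 = 3.69e-06 kg/m³ = 0.00369 mg/L = 3.69 µg/L.

3.69 µg/L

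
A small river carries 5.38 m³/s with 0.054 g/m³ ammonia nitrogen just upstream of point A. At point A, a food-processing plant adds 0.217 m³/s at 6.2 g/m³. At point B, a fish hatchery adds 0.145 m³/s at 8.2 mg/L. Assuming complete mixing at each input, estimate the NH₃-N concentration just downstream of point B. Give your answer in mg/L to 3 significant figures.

After input A: C = (5.38·0.054 + 0.217·6.2) / 5.597 = 0.2923 mg/L.
After input B: C = (5.597·0.2923 + 0.145·8.2) / 5.742 = 0.492 mg/L.

0.492 mg/L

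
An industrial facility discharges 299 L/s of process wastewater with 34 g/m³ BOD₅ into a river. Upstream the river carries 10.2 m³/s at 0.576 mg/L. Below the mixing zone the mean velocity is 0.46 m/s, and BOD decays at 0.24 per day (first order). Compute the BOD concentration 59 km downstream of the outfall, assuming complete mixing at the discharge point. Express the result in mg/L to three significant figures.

299 L/s = 0.299 m³/s.
After complete mixing, C₀ = (0.299·34 + 10.2·0.576) / 10.5 = 1.528 mg/L.
Travel time t = 5.9e+04 m / 0.46 m/s = 1.283e+05 s = 1.485 d.
C = 1.528·exp(−0.24·1.485) = 1.528·0.7003 = 1.07 mg/L.

1.07 mg/L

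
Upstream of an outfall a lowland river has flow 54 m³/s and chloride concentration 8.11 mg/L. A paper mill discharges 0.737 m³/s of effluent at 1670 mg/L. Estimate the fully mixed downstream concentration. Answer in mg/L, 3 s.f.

30.5 mg/L

By mass balance at complete mixing, C = (0.737·1670 + 54·8.11) / (0.737 + 54) = 1669/54.74 = 30.49 mg/L.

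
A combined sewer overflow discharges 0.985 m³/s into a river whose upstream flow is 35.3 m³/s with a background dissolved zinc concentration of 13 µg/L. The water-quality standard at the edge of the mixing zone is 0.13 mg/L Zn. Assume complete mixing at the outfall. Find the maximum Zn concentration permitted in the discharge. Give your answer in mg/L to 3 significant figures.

13 µg/L = 0.013 mg/L.
Mass balance: 0.13·36.28 = 0.985·Cₑ + 35.3·0.013.
Cₑ = (4.717 − 0.4589) / 0.985 = 4.323 mg/L.

4.32 mg/L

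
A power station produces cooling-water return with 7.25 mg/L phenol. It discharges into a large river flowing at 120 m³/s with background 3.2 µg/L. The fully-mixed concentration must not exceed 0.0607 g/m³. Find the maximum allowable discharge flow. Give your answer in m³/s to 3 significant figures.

3.2 µg/L = 0.0032 mg/L.
Mass balance at complete mixing: C_std·(Q_w + Q_r) = Q_w·C_e + Q_r·C_b.
Rearranging, Q_w = Q_r·(C_std − C_b)/(C_e − C_std) = 120·(0.0607 − 0.0032) / (7.25 − 0.0607) = 0.9598 m³/s.

0.960 m³/s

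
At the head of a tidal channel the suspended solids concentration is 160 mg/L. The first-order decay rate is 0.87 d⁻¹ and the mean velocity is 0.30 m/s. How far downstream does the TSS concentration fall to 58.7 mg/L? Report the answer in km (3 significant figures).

From C = C₀·e^(−kt), t = ln(C₀/C)/k = ln(160/58.7)/0.87 = 1.003/0.87 = 1.153 d.
Distance = v·t = 0.30 m/s × 9.958e+04 s = 2.987e+04 m = 29.87 km.

29.9 km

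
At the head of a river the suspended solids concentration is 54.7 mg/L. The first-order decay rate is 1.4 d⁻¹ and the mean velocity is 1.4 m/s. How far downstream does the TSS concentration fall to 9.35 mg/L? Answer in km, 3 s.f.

From C = C₀·e^(−kt), t = ln(C₀/C)/k = ln(54.7/9.35)/1.4 = 1.766/1.4 = 1.262 d.
Distance = v·t = 1.4 m/s × 1.09e+05 s = 1.526e+05 m = 152.6 km.

153 km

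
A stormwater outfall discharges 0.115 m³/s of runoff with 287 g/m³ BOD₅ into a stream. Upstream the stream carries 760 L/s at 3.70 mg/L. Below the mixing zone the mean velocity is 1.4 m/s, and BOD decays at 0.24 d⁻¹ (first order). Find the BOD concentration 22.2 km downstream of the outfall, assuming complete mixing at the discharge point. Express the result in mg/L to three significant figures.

39.2 mg/L

760 L/s = 0.76 m³/s.
After complete mixing, C₀ = (0.115·287 + 0.76·3.7) / 0.875 = 40.93 mg/L.
Travel time t = 2.22e+04 m / 1.4 m/s = 1.586e+04 s = 0.1835 d.
C = 40.93·exp(−0.24·0.1835) = 40.93·0.9569 = 39.17 mg/L.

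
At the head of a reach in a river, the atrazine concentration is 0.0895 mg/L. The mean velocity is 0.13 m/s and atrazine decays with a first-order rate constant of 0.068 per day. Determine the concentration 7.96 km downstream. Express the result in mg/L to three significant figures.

0.0853 mg/L

Travel time t = 7.96 km / 0.13 m/s = 7960/0.13 = 6.123e+04 s = 0.7087 d.
First-order decay: C = 0.0895·exp(−0.068·0.7087) = 0.0895·0.953 = 0.08529 mg/L.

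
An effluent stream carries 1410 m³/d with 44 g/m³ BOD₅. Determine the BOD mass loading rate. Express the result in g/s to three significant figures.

1410 m³/d = 0.01632 m³/s.
Mass flux = Q·C = 0.01632 m³/s × 44 g/m³ = 0.7181 g/s.

0.718 g/s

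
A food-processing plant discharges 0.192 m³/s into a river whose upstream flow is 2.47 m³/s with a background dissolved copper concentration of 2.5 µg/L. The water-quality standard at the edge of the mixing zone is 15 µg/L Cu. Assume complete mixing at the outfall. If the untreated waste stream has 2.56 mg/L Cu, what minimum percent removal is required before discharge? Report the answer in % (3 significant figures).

93.1 %

2.5 µg/L = 0.0025 mg/L.
15 µg/L = 0.015 mg/L.
Mass balance: 0.015·2.662 = 0.192·Cₑ + 2.47·0.0025.
Cₑ = (0.03993 − 0.006175) / 0.192 = 0.1758 mg/L.
Required removal = 1 − 0.1758/2.56 = 93.13 %.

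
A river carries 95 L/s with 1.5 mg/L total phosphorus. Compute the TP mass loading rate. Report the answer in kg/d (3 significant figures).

12.3 kg/d

95 L/s = 0.095 m³/s.
Mass flux = Q·C = 0.095 m³/s × 1.5 g/m³ = 0.1425 g/s.
= 0.1425 g/s × 86.4 = 12.31 kg/d.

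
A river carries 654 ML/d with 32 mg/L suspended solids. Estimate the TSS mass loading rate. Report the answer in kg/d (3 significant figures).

654 ML/d = 7.569 m³/s.
Mass flux = Q·C = 7.569 m³/s × 32 g/m³ = 242.2 g/s.
= 242.2 g/s × 86.4 = 2.093e+04 kg/d.

20900 kg/d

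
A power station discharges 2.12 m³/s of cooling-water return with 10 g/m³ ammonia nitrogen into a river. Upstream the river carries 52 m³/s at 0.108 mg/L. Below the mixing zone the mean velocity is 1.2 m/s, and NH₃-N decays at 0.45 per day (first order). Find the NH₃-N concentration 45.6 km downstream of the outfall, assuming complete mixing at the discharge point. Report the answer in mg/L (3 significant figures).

After complete mixing, C₀ = (2.12·10 + 52·0.108) / 54.12 = 0.4955 mg/L.
Travel time t = 4.56e+04 m / 1.2 m/s = 3.8e+04 s = 0.4398 d.
C = 0.4955·exp(−0.45·0.4398) = 0.4955·0.8204 = 0.4065 mg/L.

0.407 mg/L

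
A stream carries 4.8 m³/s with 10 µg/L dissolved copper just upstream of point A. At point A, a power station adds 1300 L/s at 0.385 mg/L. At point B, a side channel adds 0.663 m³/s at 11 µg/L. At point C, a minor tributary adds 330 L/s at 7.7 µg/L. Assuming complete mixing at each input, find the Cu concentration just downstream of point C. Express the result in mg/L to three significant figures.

10 µg/L = 0.01 mg/L.
1300 L/s = 1.3 m³/s.
After input A: C = (4.8·0.01 + 1.3·0.385) / 6.1 = 0.08992 mg/L.
11 µg/L = 0.011 mg/L.
After input B: C = (6.1·0.08992 + 0.663·0.011) / 6.763 = 0.08218 mg/L.
330 L/s = 0.33 m³/s.
7.7 µg/L = 0.0077 mg/L.
After input C: C = (6.763·0.08218 + 0.33·0.0077) / 7.093 = 0.07872 mg/L.

0.0787 mg/L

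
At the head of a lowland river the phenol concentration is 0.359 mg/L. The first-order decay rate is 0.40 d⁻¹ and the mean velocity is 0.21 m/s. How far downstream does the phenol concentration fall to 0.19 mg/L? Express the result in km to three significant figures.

From C = C₀·e^(−kt), t = ln(C₀/C)/k = ln(0.359/0.19)/0.40 = 0.6363/0.40 = 1.591 d.
Distance = v·t = 0.21 m/s × 1.374e+05 s = 2.886e+04 m = 28.86 km.

28.9 km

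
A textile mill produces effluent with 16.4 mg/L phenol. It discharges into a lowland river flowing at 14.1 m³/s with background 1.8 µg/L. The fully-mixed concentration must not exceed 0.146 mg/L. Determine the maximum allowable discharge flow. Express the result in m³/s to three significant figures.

0.125 m³/s

1.8 µg/L = 0.0018 mg/L.
Mass balance at complete mixing: C_std·(Q_w + Q_r) = Q_w·C_e + Q_r·C_b.
Rearranging, Q_w = Q_r·(C_std − C_b)/(C_e − C_std) = 14.1·(0.146 − 0.0018) / (16.4 − 0.146) = 0.1251 m³/s.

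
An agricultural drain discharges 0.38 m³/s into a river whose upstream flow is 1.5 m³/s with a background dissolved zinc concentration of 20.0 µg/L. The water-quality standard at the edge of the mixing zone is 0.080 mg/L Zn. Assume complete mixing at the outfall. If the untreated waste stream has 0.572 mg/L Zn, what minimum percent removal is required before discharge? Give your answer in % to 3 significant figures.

44.6 %

20.0 µg/L = 0.02 mg/L.
Mass balance: 0.08·1.88 = 0.38·Cₑ + 1.5·0.02.
Cₑ = (0.1504 − 0.03) / 0.38 = 0.3168 mg/L.
Required removal = 1 − 0.3168/0.572 = 44.61 %.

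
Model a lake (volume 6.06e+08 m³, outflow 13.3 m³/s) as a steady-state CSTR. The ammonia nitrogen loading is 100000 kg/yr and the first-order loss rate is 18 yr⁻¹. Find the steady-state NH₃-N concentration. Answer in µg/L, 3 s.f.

8.83 µg/L

Outflow Q = 13.3 m³/s × 3.156e+07 s/yr = 4.197e+08 m³/yr.
Steady-state CSTR mass balance: W = Q·C + k·V·C, so C = W/(Q + kV).
Q + kV = 4.197e+08 + 18·6.06e+08 = 1.133e+10 m³/yr.
C = 100000/1.133e+10 = 8.828e-06 kg/m³ = 0.008828 mg/L = 8.828 µg/L.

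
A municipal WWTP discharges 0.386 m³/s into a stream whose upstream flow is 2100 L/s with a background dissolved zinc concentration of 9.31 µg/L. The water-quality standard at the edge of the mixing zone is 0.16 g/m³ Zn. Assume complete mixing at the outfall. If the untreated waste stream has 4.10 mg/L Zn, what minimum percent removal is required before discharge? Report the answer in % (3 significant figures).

76.1 %

2100 L/s = 2.1 m³/s.
9.31 µg/L = 0.00931 mg/L.
Mass balance: 0.16·2.486 = 0.386·Cₑ + 2.1·0.00931.
Cₑ = (0.3978 − 0.01955) / 0.386 = 0.9798 mg/L.
Required removal = 1 − 0.9798/4.10 = 76.1 %.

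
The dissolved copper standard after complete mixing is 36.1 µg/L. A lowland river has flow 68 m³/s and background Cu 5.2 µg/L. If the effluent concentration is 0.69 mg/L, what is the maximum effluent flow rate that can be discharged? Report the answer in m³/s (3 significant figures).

3.21 m³/s

5.2 µg/L = 0.0052 mg/L.
36.1 µg/L = 0.0361 mg/L.
Mass balance at complete mixing: C_std·(Q_w + Q_r) = Q_w·C_e + Q_r·C_b.
Rearranging, Q_w = Q_r·(C_std − C_b)/(C_e − C_std) = 68·(0.0361 − 0.0052) / (0.69 − 0.0361) = 3.213 m³/s.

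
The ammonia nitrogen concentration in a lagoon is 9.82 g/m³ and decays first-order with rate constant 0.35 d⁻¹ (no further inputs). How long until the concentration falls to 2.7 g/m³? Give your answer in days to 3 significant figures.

t = ln(C₀/C)/k = ln(9.82/2.7)/0.35 = 1.291/0.35 = 3.689 d.

3.69 d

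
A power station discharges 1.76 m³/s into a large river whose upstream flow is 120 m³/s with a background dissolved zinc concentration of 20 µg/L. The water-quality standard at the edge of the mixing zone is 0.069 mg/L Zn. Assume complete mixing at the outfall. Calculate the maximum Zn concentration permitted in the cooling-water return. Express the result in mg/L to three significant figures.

3.41 mg/L

20 µg/L = 0.02 mg/L.
Mass balance: 0.069·121.8 = 1.76·Cₑ + 120·0.02.
Cₑ = (8.401 − 2.4) / 1.76 = 3.41 mg/L.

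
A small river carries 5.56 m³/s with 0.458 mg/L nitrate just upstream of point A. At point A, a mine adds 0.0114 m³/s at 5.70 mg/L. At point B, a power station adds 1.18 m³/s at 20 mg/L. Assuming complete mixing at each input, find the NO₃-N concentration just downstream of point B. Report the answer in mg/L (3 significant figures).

After input A: C = (5.56·0.458 + 0.0114·5.7) / 5.571 = 0.4687 mg/L.
After input B: C = (5.571·0.4687 + 1.18·20) / 6.751 = 3.882 mg/L.

3.88 mg/L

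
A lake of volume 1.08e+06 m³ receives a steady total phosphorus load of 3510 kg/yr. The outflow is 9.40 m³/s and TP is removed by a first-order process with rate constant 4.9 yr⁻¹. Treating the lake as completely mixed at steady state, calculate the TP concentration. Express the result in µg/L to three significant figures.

11.6 µg/L

Outflow Q = 9.40 m³/s × 3.156e+07 s/yr = 2.966e+08 m³/yr.
Steady-state CSTR mass balance: W = Q·C + k·V·C, so C = W/(Q + kV).
Q + kV = 2.966e+08 + 4.9·1.08e+06 = 3.019e+08 m³/yr.
C = 3510/3.019e+08 = 1.163e-05 kg/m³ = 0.01163 mg/L = 11.63 µg/L.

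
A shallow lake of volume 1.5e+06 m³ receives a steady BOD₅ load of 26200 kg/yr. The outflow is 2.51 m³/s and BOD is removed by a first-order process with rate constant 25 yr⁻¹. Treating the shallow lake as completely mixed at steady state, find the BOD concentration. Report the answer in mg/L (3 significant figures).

Outflow Q = 2.51 m³/s × 3.156e+07 s/yr = 7.921e+07 m³/yr.
Steady-state CSTR mass balance: W = Q·C + k·V·C, so C = W/(Q + kV).
Q + kV = 7.921e+07 + 25·1.5e+06 = 1.167e+08 m³/yr.
C = 26200/1.167e+08 = 0.0002245 kg/m³ = 0.2245 mg/L.

0.224 mg/L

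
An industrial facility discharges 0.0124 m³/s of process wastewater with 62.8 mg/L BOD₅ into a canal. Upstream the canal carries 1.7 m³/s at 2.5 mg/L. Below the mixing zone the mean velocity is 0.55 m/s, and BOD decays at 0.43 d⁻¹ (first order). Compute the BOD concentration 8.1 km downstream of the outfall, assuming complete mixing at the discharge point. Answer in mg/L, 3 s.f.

After complete mixing, C₀ = (0.0124·62.8 + 1.7·2.5) / 1.712 = 2.937 mg/L.
Travel time t = 8100 m / 0.55 m/s = 1.473e+04 s = 0.1705 d.
C = 2.937·exp(−0.43·0.1705) = 2.937·0.9293 = 2.729 mg/L.

2.73 mg/L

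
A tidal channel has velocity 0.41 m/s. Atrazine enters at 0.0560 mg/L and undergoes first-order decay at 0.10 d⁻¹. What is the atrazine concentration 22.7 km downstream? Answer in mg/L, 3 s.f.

0.0525 mg/L

Travel time t = 22.7 km / 0.41 m/s = 2.27e+04/0.41 = 5.537e+04 s = 0.6408 d.
First-order decay: C = 0.0560·exp(−0.10·0.6408) = 0.0560·0.9379 = 0.05252 mg/L.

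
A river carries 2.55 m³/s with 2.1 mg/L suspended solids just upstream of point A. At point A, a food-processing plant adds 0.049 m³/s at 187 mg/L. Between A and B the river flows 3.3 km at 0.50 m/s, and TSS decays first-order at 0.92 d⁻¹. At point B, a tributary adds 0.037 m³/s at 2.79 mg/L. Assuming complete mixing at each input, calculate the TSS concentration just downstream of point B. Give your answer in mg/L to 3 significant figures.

5.17 mg/L

After input A: C = (2.55·2.1 + 0.049·187) / 2.599 = 5.586 mg/L.
Over the 3.3 km reach to input B (t = 6600 s = 0.07639 d), decay gives C = 5.586·exp(−0.92·0.07639) = 5.207 mg/L.
After input B: C = (2.599·5.207 + 0.037·2.79) / 2.636 = 5.173 mg/L.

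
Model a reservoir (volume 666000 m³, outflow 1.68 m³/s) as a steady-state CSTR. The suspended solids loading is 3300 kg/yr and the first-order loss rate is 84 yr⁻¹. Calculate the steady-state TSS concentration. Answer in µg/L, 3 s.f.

30.3 µg/L

Outflow Q = 1.68 m³/s × 3.156e+07 s/yr = 5.302e+07 m³/yr.
Steady-state CSTR mass balance: W = Q·C + k·V·C, so C = W/(Q + kV).
Q + kV = 5.302e+07 + 84·666000 = 1.09e+08 m³/yr.
C = 3300/1.09e+08 = 3.029e-05 kg/m³ = 0.03029 mg/L = 30.29 µg/L.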